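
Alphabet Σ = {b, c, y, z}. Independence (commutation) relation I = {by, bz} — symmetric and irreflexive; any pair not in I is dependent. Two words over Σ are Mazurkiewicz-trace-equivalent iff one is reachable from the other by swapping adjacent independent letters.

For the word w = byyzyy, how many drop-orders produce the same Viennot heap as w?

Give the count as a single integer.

6

piece 0:b — minimal
piece 1:y — minimal
piece 2:y rests on {1:y}
piece 3:z rests on {2:y}
piece 4:y rests on {3:z}
piece 5:y rests on {4:y}
minimal pieces: {0:b, 1:y}
ways to finish when only these pieces remain (= sum over removing one remaining piece with nothing left below it):
  1 left: {0}→1  {5}→1
  2 left: {0,5}→2  {4,5}→1
  3 left: {0,4,5}→3  {3,4,5}→1
  4 left: {0,3,4,5}→4  {2,3,4,5}→1
  placing 0:b first → 1 extensions
  placing 1:y first → 5 extensions
total linear extensions = 6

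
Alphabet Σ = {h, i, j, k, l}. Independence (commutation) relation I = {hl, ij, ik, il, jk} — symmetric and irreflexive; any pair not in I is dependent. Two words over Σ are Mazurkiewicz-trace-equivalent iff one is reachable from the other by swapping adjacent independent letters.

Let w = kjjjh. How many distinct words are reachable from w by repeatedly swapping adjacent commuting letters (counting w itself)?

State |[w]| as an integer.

4

0(k) covers ∅
1(j) covers ∅
2(j) covers 1:j
3(j) covers 2:j
4(h) covers 0:k, 3:j
floor of heap: 0:k, 1:j
completions by unplaced set U, small U first (add the entries for U minus each lowest piece of U):
  |U|=1: {4}:1
  |U|=2: {0,4}:1  {3,4}:1
  |U|=3: {0,3,4}:2  {2,3,4}:1
  start at 0(k): 1
  start at 1(j): 3
sum over floor = 4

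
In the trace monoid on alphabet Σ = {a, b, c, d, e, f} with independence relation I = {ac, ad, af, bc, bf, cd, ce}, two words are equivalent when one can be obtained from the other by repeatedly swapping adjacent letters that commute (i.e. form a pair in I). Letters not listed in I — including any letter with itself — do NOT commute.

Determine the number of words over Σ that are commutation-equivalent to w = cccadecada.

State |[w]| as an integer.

piece 0:c — minimal
piece 1:c rests on {0:c}
piece 2:c rests on {1:c}
piece 3:a — minimal
piece 4:d — minimal
piece 5:e rests on {3:a, 4:d}
piece 6:c rests on {2:c}
piece 7:a rests on {5:e}
piece 8:d rests on {5:e}
piece 9:a rests on {7:a}
minimal pieces: {0:c, 3:a, 4:d}
ways to finish when only these pieces remain (= sum over removing one remaining piece with nothing left below it):
  1 left: {6}→1  {8}→1  {9}→1
  2 left: {2,6}→1  {6,8}→2  {6,9}→2  {7,9}→1  {8,9}→2
  3 left: {1,2,6}→1  {2,6,8}→3  {2,6,9}→3  {6,7,9}→3  {6,8,9}→6  {7,8,9}→3
  4 left: {0,1,2,6}→1  {1,2,6,8}→4  {1,2,6,9}→4  {2,6,7,9}→6  {2,6,8,9}→12  {5,7,8,9}→3  {6,7,8,9}→12
  5 left: {0,1,2,6,8}→5  {0,1,2,6,9}→5  {1,2,6,7,9}→10  {1,2,6,8,9}→20  {2,6,7,8,9}→30  {3,5,7,8,9}→3  {4,5,7,8,9}→3  {5,6,7,8,9}→15
  6 left: {0,1,2,6,7,9}→15  {0,1,2,6,8,9}→30  {1,2,6,7,8,9}→60  {2,5,6,7,8,9}→45  {3,4,5,7,8,9}→6  {3,5,6,7,8,9}→18  {4,5,6,7,8,9}→18
  7 left: {0,1,2,6,7,8,9}→105  {1,2,5,6,7,8,9}→105  {2,3,5,6,7,8,9}→63  {2,4,5,6,7,8,9}→63  {3,4,5,6,7,8,9}→42
  8 left: {0,1,2,5,6,7,8,9}→210  {1,2,3,5,6,7,8,9}→168  {1,2,4,5,6,7,8,9}→168  {2,3,4,5,6,7,8,9}→168
  placing 0:c first → 504 extensions
  placing 3:a first → 378 extensions
  placing 4:d first → 378 extensions
total linear extensions = 1260

1260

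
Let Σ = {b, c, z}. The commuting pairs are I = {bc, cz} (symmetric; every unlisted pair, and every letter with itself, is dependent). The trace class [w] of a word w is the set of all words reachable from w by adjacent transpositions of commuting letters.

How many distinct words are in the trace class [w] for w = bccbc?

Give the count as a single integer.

#0=b has no predecessor
#1=c has no predecessor
#2=c depends on [1:c]
#3=b depends on [0:b]
#4=c depends on [2:c]
sources: [0:b, 1:c]
N(rest) = Σ N(rest − s) over sources s of rest; N(one piece) = 1:
  size 1 → [3]=1  [4]=1
  size 2 → [0,3]=1  [2,4]=1  [3,4]=2
  size 3 → [0,3,4]=3  [1,2,4]=1  [2,3,4]=3
  first=0(b) contributes 4
  first=1(c) contributes 6
|[w]| = 10

10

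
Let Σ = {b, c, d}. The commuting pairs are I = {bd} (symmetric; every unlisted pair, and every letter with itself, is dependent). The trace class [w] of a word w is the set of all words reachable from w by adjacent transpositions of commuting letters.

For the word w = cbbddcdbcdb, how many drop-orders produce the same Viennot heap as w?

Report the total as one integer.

24

piece 0:c — minimal
piece 1:b rests on {0:c}
piece 2:b rests on {1:b}
piece 3:d rests on {0:c}
piece 4:d rests on {3:d}
piece 5:c rests on {2:b, 4:d}
piece 6:d rests on {5:c}
piece 7:b rests on {5:c}
piece 8:c rests on {6:d, 7:b}
piece 9:d rests on {8:c}
piece 10:b rests on {8:c}
minimal pieces: {0:c}
ways to finish when only these pieces remain (= sum over removing one remaining piece with nothing left below it):
  1 left: {9}→1  {10}→1
  2 left: {9,10}→2
  3 left: {8,9,10}→2
  4 left: {6,8,9,10}→2  {7,8,9,10}→2
  5 left: {6,7,8,9,10}→4
  6 left: {5,6,7,8,9,10}→4
  7 left: {2,5,6,7,8,9,10}→4  {4,5,6,7,8,9,10}→4
  8 left: {1,2,5,6,7,8,9,10}→4  {2,4,5,6,7,8,9,10}→8  {3,4,5,6,7,8,9,10}→4
  9 left: {1,2,4,5,6,7,8,9,10}→12  {2,3,4,5,6,7,8,9,10}→12
  placing 0:c first → 24 extensions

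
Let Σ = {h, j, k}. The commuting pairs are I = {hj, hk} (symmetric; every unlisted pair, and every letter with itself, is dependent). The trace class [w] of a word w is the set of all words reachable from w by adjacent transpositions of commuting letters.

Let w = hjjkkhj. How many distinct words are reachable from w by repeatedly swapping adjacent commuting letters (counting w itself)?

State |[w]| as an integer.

21

piece 0:h — minimal
piece 1:j — minimal
piece 2:j rests on {1:j}
piece 3:k rests on {2:j}
piece 4:k rests on {3:k}
piece 5:h rests on {0:h}
piece 6:j rests on {4:k}
minimal pieces: {0:h, 1:j}
ways to finish when only these pieces remain (= sum over removing one remaining piece with nothing left below it):
  1 left: {5}→1  {6}→1
  2 left: {0,5}→1  {4,6}→1  {5,6}→2
  3 left: {0,5,6}→3  {3,4,6}→1  {4,5,6}→3
  4 left: {0,4,5,6}→6  {2,3,4,6}→1  {3,4,5,6}→4
  5 left: {0,3,4,5,6}→10  {1,2,3,4,6}→1  {2,3,4,5,6}→5
  placing 0:h first → 6 extensions
  placing 1:j first → 15 extensions
total linear extensions = 21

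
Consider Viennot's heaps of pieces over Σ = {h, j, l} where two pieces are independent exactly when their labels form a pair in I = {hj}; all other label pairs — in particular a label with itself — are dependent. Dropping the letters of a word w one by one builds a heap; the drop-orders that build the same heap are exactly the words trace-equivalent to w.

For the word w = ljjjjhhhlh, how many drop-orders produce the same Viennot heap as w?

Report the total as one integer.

35

piece 0:l — minimal
piece 1:j rests on {0:l}
piece 2:j rests on {1:j}
piece 3:j rests on {2:j}
piece 4:j rests on {3:j}
piece 5:h rests on {0:l}
piece 6:h rests on {5:h}
piece 7:h rests on {6:h}
piece 8:l rests on {4:j, 7:h}
piece 9:h rests on {8:l}
minimal pieces: {0:l}
ways to finish when only these pieces remain (= sum over removing one remaining piece with nothing left below it):
  1 left: {9}→1
  2 left: {8,9}→1
  3 left: {4,8,9}→1  {7,8,9}→1
  4 left: {3,4,8,9}→1  {4,7,8,9}→2  {6,7,8,9}→1
  5 left: {2,3,4,8,9}→1  {3,4,7,8,9}→3  {4,6,7,8,9}→3  {5,6,7,8,9}→1
  6 left: {1,2,3,4,8,9}→1  {2,3,4,7,8,9}→4  {3,4,6,7,8,9}→6  {4,5,6,7,8,9}→4
  7 left: {1,2,3,4,7,8,9}→5  {2,3,4,6,7,8,9}→10  {3,4,5,6,7,8,9}→10
  8 left: {1,2,3,4,6,7,8,9}→15  {2,3,4,5,6,7,8,9}→20
  placing 0:l first → 35 extensions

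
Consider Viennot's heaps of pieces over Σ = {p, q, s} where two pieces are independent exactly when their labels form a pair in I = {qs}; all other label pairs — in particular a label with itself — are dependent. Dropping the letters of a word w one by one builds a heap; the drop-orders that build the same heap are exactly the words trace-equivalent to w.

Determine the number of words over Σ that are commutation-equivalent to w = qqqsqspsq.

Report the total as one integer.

piece 0:q — minimal
piece 1:q rests on {0:q}
piece 2:q rests on {1:q}
piece 3:s — minimal
piece 4:q rests on {2:q}
piece 5:s rests on {3:s}
piece 6:p rests on {4:q, 5:s}
piece 7:s rests on {6:p}
piece 8:q rests on {6:p}
minimal pieces: {0:q, 3:s}
ways to finish when only these pieces remain (= sum over removing one remaining piece with nothing left below it):
  1 left: {7}→1  {8}→1
  2 left: {7,8}→2
  3 left: {6,7,8}→2
  4 left: {4,6,7,8}→2  {5,6,7,8}→2
  5 left: {2,4,6,7,8}→2  {3,5,6,7,8}→2  {4,5,6,7,8}→4
  6 left: {1,2,4,6,7,8}→2  {2,4,5,6,7,8}→6  {3,4,5,6,7,8}→6
  7 left: {0,1,2,4,6,7,8}→2  {1,2,4,5,6,7,8}→8  {2,3,4,5,6,7,8}→12
  placing 0:q first → 20 extensions
  placing 3:s first → 10 extensions
total linear extensions = 30

30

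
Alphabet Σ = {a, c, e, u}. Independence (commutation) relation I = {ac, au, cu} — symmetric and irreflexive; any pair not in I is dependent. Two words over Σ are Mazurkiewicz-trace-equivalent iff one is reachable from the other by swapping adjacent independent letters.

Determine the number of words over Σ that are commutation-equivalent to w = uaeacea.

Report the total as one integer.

4

drop 0:u onto floor
drop 1:a onto floor
drop 2:e onto {0:u, 1:a}
drop 3:a onto {2:e}
drop 4:c onto {2:e}
drop 5:e onto {3:a, 4:c}
drop 6:a onto {5:e}
ground layer = {0:u, 1:a}
drop-orders for the pieces not yet dropped (sum over which currently-grounded one goes next):
  1 to go: {6} 1
  2 to go: {5,6} 1
  3 to go: {3,5,6} 1  {4,5,6} 1
  4 to go: {3,4,5,6} 2
  5 to go: {2,3,4,5,6} 2
  if 0:u drops first: 2 orders
  if 1:a drops first: 2 orders
heap linearizations: 4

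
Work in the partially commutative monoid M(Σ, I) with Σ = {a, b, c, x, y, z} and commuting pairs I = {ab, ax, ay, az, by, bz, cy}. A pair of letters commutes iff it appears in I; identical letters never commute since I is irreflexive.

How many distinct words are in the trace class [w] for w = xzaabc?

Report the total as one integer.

0(x) covers ∅
1(z) covers 0:x
2(a) covers ∅
3(a) covers 2:a
4(b) covers 0:x
5(c) covers 1:z, 3:a, 4:b
floor of heap: 0:x, 2:a
completions by unplaced set U, small U first (add the entries for U minus each lowest piece of U):
  |U|=1: {5}:1
  |U|=2: {1,5}:1  {3,5}:1  {4,5}:1
  |U|=3: {1,3,5}:2  {1,4,5}:2  {2,3,5}:1  {3,4,5}:2
  |U|=4: {0,1,4,5}:2  {1,2,3,5}:3  {1,3,4,5}:6  {2,3,4,5}:3
  start at 0(x): 12
  start at 2(a): 8
sum over floor = 20

20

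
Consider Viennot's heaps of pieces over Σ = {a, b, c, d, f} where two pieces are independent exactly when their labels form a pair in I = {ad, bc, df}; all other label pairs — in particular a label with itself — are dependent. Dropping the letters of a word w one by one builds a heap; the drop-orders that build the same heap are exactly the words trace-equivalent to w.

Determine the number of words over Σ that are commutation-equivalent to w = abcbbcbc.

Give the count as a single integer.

piece 0:a — minimal
piece 1:b rests on {0:a}
piece 2:c rests on {0:a}
piece 3:b rests on {1:b}
piece 4:b rests on {3:b}
piece 5:c rests on {2:c}
piece 6:b rests on {4:b}
piece 7:c rests on {5:c}
minimal pieces: {0:a}
ways to finish when only these pieces remain (= sum over removing one remaining piece with nothing left below it):
  1 left: {6}→1  {7}→1
  2 left: {4,6}→1  {5,7}→1  {6,7}→2
  3 left: {2,5,7}→1  {3,4,6}→1  {4,6,7}→3  {5,6,7}→3
  4 left: {1,3,4,6}→1  {2,5,6,7}→4  {3,4,6,7}→4  {4,5,6,7}→6
  5 left: {1,3,4,6,7}→5  {2,4,5,6,7}→10  {3,4,5,6,7}→10
  6 left: {1,3,4,5,6,7}→15  {2,3,4,5,6,7}→20
  placing 0:a first → 35 extensions

35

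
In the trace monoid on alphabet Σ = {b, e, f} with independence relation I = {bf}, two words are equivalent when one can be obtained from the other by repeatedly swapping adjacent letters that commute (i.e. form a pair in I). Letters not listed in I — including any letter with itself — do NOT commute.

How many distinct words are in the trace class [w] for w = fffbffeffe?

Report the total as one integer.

6

piece 0:f — minimal
piece 1:f rests on {0:f}
piece 2:f rests on {1:f}
piece 3:b — minimal
piece 4:f rests on {2:f}
piece 5:f rests on {4:f}
piece 6:e rests on {3:b, 5:f}
piece 7:f rests on {6:e}
piece 8:f rests on {7:f}
piece 9:e rests on {8:f}
minimal pieces: {0:f, 3:b}
ways to finish when only these pieces remain (= sum over removing one remaining piece with nothing left below it):
  1 left: {9}→1
  2 left: {8,9}→1
  3 left: {7,8,9}→1
  4 left: {6,7,8,9}→1
  5 left: {3,6,7,8,9}→1  {5,6,7,8,9}→1
  6 left: {3,5,6,7,8,9}→2  {4,5,6,7,8,9}→1
  7 left: {2,4,5,6,7,8,9}→1  {3,4,5,6,7,8,9}→3
  8 left: {1,2,4,5,6,7,8,9}→1  {2,3,4,5,6,7,8,9}→4
  placing 0:f first → 5 extensions
  placing 3:b first → 1 extensions
total linear extensions = 6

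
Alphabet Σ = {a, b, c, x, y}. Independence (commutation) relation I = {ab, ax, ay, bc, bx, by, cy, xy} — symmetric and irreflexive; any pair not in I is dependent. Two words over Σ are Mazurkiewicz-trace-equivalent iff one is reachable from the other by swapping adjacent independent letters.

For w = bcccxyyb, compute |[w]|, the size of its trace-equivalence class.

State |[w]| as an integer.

drop 0:b onto floor
drop 1:c onto floor
drop 2:c onto {1:c}
drop 3:c onto {2:c}
drop 4:x onto {3:c}
drop 5:y onto floor
drop 6:y onto {5:y}
drop 7:b onto {0:b}
ground layer = {0:b, 1:c, 5:y}
drop-orders for the pieces not yet dropped (sum over which currently-grounded one goes next):
  1 to go: {4} 1  {6} 1  {7} 1
  2 to go: {0,7} 1  {3,4} 1  {4,6} 2  {4,7} 2  {5,6} 1  {6,7} 2
  3 to go: {0,4,7} 3  {0,6,7} 3  {2,3,4} 1  {3,4,6} 3  {3,4,7} 3  {4,5,6} 3  {4,6,7} 6  {5,6,7} 3
  4 to go: {0,3,4,7} 6  {0,4,6,7} 12  {0,5,6,7} 6  {1,2,3,4} 1  {2,3,4,6} 4  {2,3,4,7} 4  {3,4,5,6} 6  {3,4,6,7} 12  {4,5,6,7} 12
  5 to go: {0,2,3,4,7} 10  {0,3,4,6,7} 30  {0,4,5,6,7} 30  {1,2,3,4,6} 5  {1,2,3,4,7} 5  {2,3,4,5,6} 10  {2,3,4,6,7} 20  {3,4,5,6,7} 30
  6 to go: {0,1,2,3,4,7} 15  {0,2,3,4,6,7} 60  {0,3,4,5,6,7} 90  {1,2,3,4,5,6} 15  {1,2,3,4,6,7} 30  {2,3,4,5,6,7} 60
  if 0:b drops first: 105 orders
  if 1:c drops first: 210 orders
  if 5:y drops first: 105 orders
heap linearizations: 420

420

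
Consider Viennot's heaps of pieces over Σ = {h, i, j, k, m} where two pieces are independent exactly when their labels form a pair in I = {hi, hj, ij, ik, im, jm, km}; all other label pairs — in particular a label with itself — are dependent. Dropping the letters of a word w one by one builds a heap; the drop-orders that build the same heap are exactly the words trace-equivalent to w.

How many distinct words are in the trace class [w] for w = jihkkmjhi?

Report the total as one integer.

576

drop 0:j onto floor
drop 1:i onto floor
drop 2:h onto floor
drop 3:k onto {0:j, 2:h}
drop 4:k onto {3:k}
drop 5:m onto {2:h}
drop 6:j onto {4:k}
drop 7:h onto {4:k, 5:m}
drop 8:i onto {1:i}
ground layer = {0:j, 1:i, 2:h}
drop-orders for the pieces not yet dropped (sum over which currently-grounded one goes next):
  1 to go: {6} 1  {7} 1  {8} 1
  2 to go: {1,8} 1  {5,7} 1  {6,7} 2  {6,8} 2  {7,8} 2
  3 to go: {1,6,8} 3  {1,7,8} 3  {4,6,7} 2  {5,6,7} 3  {5,7,8} 3  {6,7,8} 6
  4 to go: {1,5,7,8} 6  {1,6,7,8} 12  {3,4,6,7} 2  {4,5,6,7} 5  {4,6,7,8} 8  {5,6,7,8} 12
  5 to go: {0,3,4,6,7} 2  {1,4,6,7,8} 20  {1,5,6,7,8} 30  {3,4,5,6,7} 7  {3,4,6,7,8} 10  {4,5,6,7,8} 25
  6 to go: {0,3,4,5,6,7} 9  {0,3,4,6,7,8} 12  {1,3,4,6,7,8} 30  {1,4,5,6,7,8} 75  {2,3,4,5,6,7} 7  {3,4,5,6,7,8} 42
  7 to go: {0,1,3,4,6,7,8} 42  {0,2,3,4,5,6,7} 16  {0,3,4,5,6,7,8} 63  {1,3,4,5,6,7,8} 147  {2,3,4,5,6,7,8} 49
  if 0:j drops first: 196 orders
  if 1:i drops first: 128 orders
  if 2:h drops first: 252 orders
heap linearizations: 576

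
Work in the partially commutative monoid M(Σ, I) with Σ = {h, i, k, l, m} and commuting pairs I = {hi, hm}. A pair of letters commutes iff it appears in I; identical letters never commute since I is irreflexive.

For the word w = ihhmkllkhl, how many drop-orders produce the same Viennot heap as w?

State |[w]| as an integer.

6

drop 0:i onto floor
drop 1:h onto floor
drop 2:h onto {1:h}
drop 3:m onto {0:i}
drop 4:k onto {2:h, 3:m}
drop 5:l onto {4:k}
drop 6:l onto {5:l}
drop 7:k onto {6:l}
drop 8:h onto {7:k}
drop 9:l onto {8:h}
ground layer = {0:i, 1:h}
drop-orders for the pieces not yet dropped (sum over which currently-grounded one goes next):
  1 to go: {9} 1
  2 to go: {8,9} 1
  3 to go: {7,8,9} 1
  4 to go: {6,7,8,9} 1
  5 to go: {5,6,7,8,9} 1
  6 to go: {4,5,6,7,8,9} 1
  7 to go: {2,4,5,6,7,8,9} 1  {3,4,5,6,7,8,9} 1
  8 to go: {0,3,4,5,6,7,8,9} 1  {1,2,4,5,6,7,8,9} 1  {2,3,4,5,6,7,8,9} 2
  if 0:i drops first: 3 orders
  if 1:h drops first: 3 orders
heap linearizations: 6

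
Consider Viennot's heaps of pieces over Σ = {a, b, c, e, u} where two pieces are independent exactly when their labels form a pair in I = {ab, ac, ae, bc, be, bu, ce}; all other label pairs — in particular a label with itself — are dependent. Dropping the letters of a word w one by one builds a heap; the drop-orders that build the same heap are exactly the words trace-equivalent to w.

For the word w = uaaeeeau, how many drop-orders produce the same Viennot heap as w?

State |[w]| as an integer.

20

0(u) covers ∅
1(a) covers 0:u
2(a) covers 1:a
3(e) covers 0:u
4(e) covers 3:e
5(e) covers 4:e
6(a) covers 2:a
7(u) covers 5:e, 6:a
floor of heap: 0:u
completions by unplaced set U, small U first (add the entries for U minus each lowest piece of U):
  |U|=1: {7}:1
  |U|=2: {5,7}:1  {6,7}:1
  |U|=3: {2,6,7}:1  {4,5,7}:1  {5,6,7}:2
  |U|=4: {1,2,6,7}:1  {2,5,6,7}:3  {3,4,5,7}:1  {4,5,6,7}:3
  |U|=5: {1,2,5,6,7}:4  {2,4,5,6,7}:6  {3,4,5,6,7}:4
  |U|=6: {1,2,4,5,6,7}:10  {2,3,4,5,6,7}:10
  start at 0(u): 20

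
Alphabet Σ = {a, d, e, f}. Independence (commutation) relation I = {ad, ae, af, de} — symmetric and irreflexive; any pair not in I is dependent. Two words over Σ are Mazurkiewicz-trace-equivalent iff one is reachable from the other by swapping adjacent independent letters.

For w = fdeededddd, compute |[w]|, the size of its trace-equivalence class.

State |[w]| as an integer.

#0=f has no predecessor
#1=d depends on [0:f]
#2=e depends on [0:f]
#3=e depends on [2:e]
#4=d depends on [1:d]
#5=e depends on [3:e]
#6=d depends on [4:d]
#7=d depends on [6:d]
#8=d depends on [7:d]
#9=d depends on [8:d]
sources: [0:f]
N(rest) = Σ N(rest − s) over sources s of rest; N(one piece) = 1:
  size 1 → [5]=1  [9]=1
  size 2 → [3,5]=1  [5,9]=2  [8,9]=1
  size 3 → [2,3,5]=1  [3,5,9]=3  [5,8,9]=3  [7,8,9]=1
  size 4 → [2,3,5,9]=4  [3,5,8,9]=6  [5,7,8,9]=4  [6,7,8,9]=1
  size 5 → [2,3,5,8,9]=10  [3,5,7,8,9]=10  [4,6,7,8,9]=1  [5,6,7,8,9]=5
  size 6 → [1,4,6,7,8,9]=1  [2,3,5,7,8,9]=20  [3,5,6,7,8,9]=15  [4,5,6,7,8,9]=6
  size 7 → [1,4,5,6,7,8,9]=7  [2,3,5,6,7,8,9]=35  [3,4,5,6,7,8,9]=21
  size 8 → [1,3,4,5,6,7,8,9]=28  [2,3,4,5,6,7,8,9]=56
  first=0(f) contributes 84

84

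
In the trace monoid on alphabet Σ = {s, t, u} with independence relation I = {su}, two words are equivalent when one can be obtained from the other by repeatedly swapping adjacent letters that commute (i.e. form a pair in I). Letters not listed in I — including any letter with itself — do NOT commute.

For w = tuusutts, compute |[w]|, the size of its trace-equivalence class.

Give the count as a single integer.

#0=t has no predecessor
#1=u depends on [0:t]
#2=u depends on [1:u]
#3=s depends on [0:t]
#4=u depends on [2:u]
#5=t depends on [3:s, 4:u]
#6=t depends on [5:t]
#7=s depends on [6:t]
sources: [0:t]
N(rest) = Σ N(rest − s) over sources s of rest; N(one piece) = 1:
  size 1 → [7]=1
  size 2 → [6,7]=1
  size 3 → [5,6,7]=1
  size 4 → [3,5,6,7]=1  [4,5,6,7]=1
  size 5 → [2,4,5,6,7]=1  [3,4,5,6,7]=2
  size 6 → [1,2,4,5,6,7]=1  [2,3,4,5,6,7]=3
  first=0(t) contributes 4

4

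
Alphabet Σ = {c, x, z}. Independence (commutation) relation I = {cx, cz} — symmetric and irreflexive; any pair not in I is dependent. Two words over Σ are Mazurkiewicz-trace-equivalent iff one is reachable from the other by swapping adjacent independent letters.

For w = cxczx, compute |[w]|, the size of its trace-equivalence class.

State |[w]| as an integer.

10

piece 0:c — minimal
piece 1:x — minimal
piece 2:c rests on {0:c}
piece 3:z rests on {1:x}
piece 4:x rests on {3:z}
minimal pieces: {0:c, 1:x}
ways to finish when only these pieces remain (= sum over removing one remaining piece with nothing left below it):
  1 left: {2}→1  {4}→1
  2 left: {0,2}→1  {2,4}→2  {3,4}→1
  3 left: {0,2,4}→3  {1,3,4}→1  {2,3,4}→3
  placing 0:c first → 4 extensions
  placing 1:x first → 6 extensions
total linear extensions = 10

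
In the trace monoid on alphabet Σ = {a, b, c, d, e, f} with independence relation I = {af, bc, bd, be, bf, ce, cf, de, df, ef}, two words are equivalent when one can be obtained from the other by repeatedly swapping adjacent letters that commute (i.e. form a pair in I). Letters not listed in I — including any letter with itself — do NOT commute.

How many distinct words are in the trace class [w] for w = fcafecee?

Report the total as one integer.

112

#0=f has no predecessor
#1=c has no predecessor
#2=a depends on [1:c]
#3=f depends on [0:f]
#4=e depends on [2:a]
#5=c depends on [2:a]
#6=e depends on [4:e]
#7=e depends on [6:e]
sources: [0:f, 1:c]
N(rest) = Σ N(rest − s) over sources s of rest; N(one piece) = 1:
  size 1 → [3]=1  [5]=1  [7]=1
  size 2 → [0,3]=1  [3,5]=2  [3,7]=2  [5,7]=2  [6,7]=1
  size 3 → [0,3,5]=3  [0,3,7]=3  [3,5,7]=6  [3,6,7]=3  [4,6,7]=1  [5,6,7]=3
  size 4 → [0,3,5,7]=12  [0,3,6,7]=6  [3,4,6,7]=4  [3,5,6,7]=12  [4,5,6,7]=4
  size 5 → [0,3,4,6,7]=10  [0,3,5,6,7]=30  [2,4,5,6,7]=4  [3,4,5,6,7]=20
  size 6 → [0,3,4,5,6,7]=60  [1,2,4,5,6,7]=4  [2,3,4,5,6,7]=24
  first=0(f) contributes 28
  first=1(c) contributes 84
|[w]| = 112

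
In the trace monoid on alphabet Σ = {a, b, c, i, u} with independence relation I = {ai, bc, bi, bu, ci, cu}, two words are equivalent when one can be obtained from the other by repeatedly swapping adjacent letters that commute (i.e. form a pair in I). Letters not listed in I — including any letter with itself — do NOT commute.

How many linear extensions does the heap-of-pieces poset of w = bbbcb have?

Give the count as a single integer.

5

#0=b has no predecessor
#1=b depends on [0:b]
#2=b depends on [1:b]
#3=c has no predecessor
#4=b depends on [2:b]
sources: [0:b, 3:c]
N(rest) = Σ N(rest − s) over sources s of rest; N(one piece) = 1:
  size 1 → [3]=1  [4]=1
  size 2 → [2,4]=1  [3,4]=2
  size 3 → [1,2,4]=1  [2,3,4]=3
  first=0(b) contributes 4
  first=3(c) contributes 1
|[w]| = 5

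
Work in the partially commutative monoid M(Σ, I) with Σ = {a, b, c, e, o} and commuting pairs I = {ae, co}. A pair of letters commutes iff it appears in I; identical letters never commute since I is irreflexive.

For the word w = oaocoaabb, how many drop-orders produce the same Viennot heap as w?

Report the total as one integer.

3

0(o) covers ∅
1(a) covers 0:o
2(o) covers 1:a
3(c) covers 1:a
4(o) covers 2:o
5(a) covers 3:c, 4:o
6(a) covers 5:a
7(b) covers 6:a
8(b) covers 7:b
floor of heap: 0:o
completions by unplaced set U, small U first (add the entries for U minus each lowest piece of U):
  |U|=1: {8}:1
  |U|=2: {7,8}:1
  |U|=3: {6,7,8}:1
  |U|=4: {5,6,7,8}:1
  |U|=5: {3,5,6,7,8}:1  {4,5,6,7,8}:1
  |U|=6: {2,4,5,6,7,8}:1  {3,4,5,6,7,8}:2
  |U|=7: {2,3,4,5,6,7,8}:3
  start at 0(o): 3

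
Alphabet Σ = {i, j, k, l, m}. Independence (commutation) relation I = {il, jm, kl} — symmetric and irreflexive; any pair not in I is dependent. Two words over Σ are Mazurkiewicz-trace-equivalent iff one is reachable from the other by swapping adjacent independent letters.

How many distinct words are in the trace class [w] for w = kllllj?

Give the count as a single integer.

5

0(k) covers ∅
1(l) covers ∅
2(l) covers 1:l
3(l) covers 2:l
4(l) covers 3:l
5(j) covers 0:k, 4:l
floor of heap: 0:k, 1:l
completions by unplaced set U, small U first (add the entries for U minus each lowest piece of U):
  |U|=1: {5}:1
  |U|=2: {0,5}:1  {4,5}:1
  |U|=3: {0,4,5}:2  {3,4,5}:1
  |U|=4: {0,3,4,5}:3  {2,3,4,5}:1
  start at 0(k): 1
  start at 1(l): 4
sum over floor = 5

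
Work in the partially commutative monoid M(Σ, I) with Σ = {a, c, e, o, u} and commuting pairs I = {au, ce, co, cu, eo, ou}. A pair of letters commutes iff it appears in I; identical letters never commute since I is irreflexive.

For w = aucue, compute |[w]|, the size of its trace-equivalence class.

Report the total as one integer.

9

0(a) covers ∅
1(u) covers ∅
2(c) covers 0:a
3(u) covers 1:u
4(e) covers 0:a, 3:u
floor of heap: 0:a, 1:u
completions by unplaced set U, small U first (add the entries for U minus each lowest piece of U):
  |U|=1: {2}:1  {4}:1
  |U|=2: {2,4}:2  {3,4}:1
  |U|=3: {0,2,4}:2  {1,3,4}:1  {2,3,4}:3
  start at 0(a): 4
  start at 1(u): 5
sum over floor = 9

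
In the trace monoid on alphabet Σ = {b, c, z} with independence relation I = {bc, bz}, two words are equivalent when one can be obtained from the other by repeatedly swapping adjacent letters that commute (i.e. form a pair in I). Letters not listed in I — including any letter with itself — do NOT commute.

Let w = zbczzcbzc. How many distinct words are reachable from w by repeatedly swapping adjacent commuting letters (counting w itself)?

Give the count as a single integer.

#0=z has no predecessor
#1=b has no predecessor
#2=c depends on [0:z]
#3=z depends on [2:c]
#4=z depends on [3:z]
#5=c depends on [4:z]
#6=b depends on [1:b]
#7=z depends on [5:c]
#8=c depends on [7:z]
sources: [0:z, 1:b]
N(rest) = Σ N(rest − s) over sources s of rest; N(one piece) = 1:
  size 1 → [6]=1  [8]=1
  size 2 → [1,6]=1  [6,8]=2  [7,8]=1
  size 3 → [1,6,8]=3  [5,7,8]=1  [6,7,8]=3
  size 4 → [1,6,7,8]=6  [4,5,7,8]=1  [5,6,7,8]=4
  size 5 → [1,5,6,7,8]=10  [3,4,5,7,8]=1  [4,5,6,7,8]=5
  size 6 → [1,4,5,6,7,8]=15  [2,3,4,5,7,8]=1  [3,4,5,6,7,8]=6
  size 7 → [0,2,3,4,5,7,8]=1  [1,3,4,5,6,7,8]=21  [2,3,4,5,6,7,8]=7
  first=0(z) contributes 28
  first=1(b) contributes 8
|[w]| = 36

36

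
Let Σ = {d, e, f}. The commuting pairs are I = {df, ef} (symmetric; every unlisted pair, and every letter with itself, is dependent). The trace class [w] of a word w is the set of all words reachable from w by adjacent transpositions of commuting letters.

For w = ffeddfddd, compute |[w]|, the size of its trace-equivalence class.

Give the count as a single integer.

84

#0=f has no predecessor
#1=f depends on [0:f]
#2=e has no predecessor
#3=d depends on [2:e]
#4=d depends on [3:d]
#5=f depends on [1:f]
#6=d depends on [4:d]
#7=d depends on [6:d]
#8=d depends on [7:d]
sources: [0:f, 2:e]
N(rest) = Σ N(rest − s) over sources s of rest; N(one piece) = 1:
  size 1 → [5]=1  [8]=1
  size 2 → [1,5]=1  [5,8]=2  [7,8]=1
  size 3 → [0,1,5]=1  [1,5,8]=3  [5,7,8]=3  [6,7,8]=1
  size 4 → [0,1,5,8]=4  [1,5,7,8]=6  [4,6,7,8]=1  [5,6,7,8]=4
  size 5 → [0,1,5,7,8]=10  [1,5,6,7,8]=10  [3,4,6,7,8]=1  [4,5,6,7,8]=5
  size 6 → [0,1,5,6,7,8]=20  [1,4,5,6,7,8]=15  [2,3,4,6,7,8]=1  [3,4,5,6,7,8]=6
  size 7 → [0,1,4,5,6,7,8]=35  [1,3,4,5,6,7,8]=21  [2,3,4,5,6,7,8]=7
  first=0(f) contributes 28
  first=2(e) contributes 56
|[w]| = 84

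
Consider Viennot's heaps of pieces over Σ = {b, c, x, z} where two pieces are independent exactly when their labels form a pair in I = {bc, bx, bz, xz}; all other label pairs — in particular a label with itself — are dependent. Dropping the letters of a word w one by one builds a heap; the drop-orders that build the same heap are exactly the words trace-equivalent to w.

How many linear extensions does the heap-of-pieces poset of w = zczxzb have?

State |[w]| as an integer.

piece 0:z — minimal
piece 1:c rests on {0:z}
piece 2:z rests on {1:c}
piece 3:x rests on {1:c}
piece 4:z rests on {2:z}
piece 5:b — minimal
minimal pieces: {0:z, 5:b}
ways to finish when only these pieces remain (= sum over removing one remaining piece with nothing left below it):
  1 left: {3}→1  {4}→1  {5}→1
  2 left: {2,4}→1  {3,4}→2  {3,5}→2  {4,5}→2
  3 left: {2,3,4}→3  {2,4,5}→3  {3,4,5}→6
  4 left: {1,2,3,4}→3  {2,3,4,5}→12
  placing 0:z first → 15 extensions
  placing 5:b first → 3 extensions
total linear extensions = 18

18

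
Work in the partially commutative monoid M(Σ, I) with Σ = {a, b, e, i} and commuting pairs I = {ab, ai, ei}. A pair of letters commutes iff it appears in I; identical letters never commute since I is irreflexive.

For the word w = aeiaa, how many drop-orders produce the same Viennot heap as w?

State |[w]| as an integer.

0(a) covers ∅
1(e) covers 0:a
2(i) covers ∅
3(a) covers 1:e
4(a) covers 3:a
floor of heap: 0:a, 2:i
completions by unplaced set U, small U first (add the entries for U minus each lowest piece of U):
  |U|=1: {2}:1  {4}:1
  |U|=2: {2,4}:2  {3,4}:1
  |U|=3: {1,3,4}:1  {2,3,4}:3
  start at 0(a): 4
  start at 2(i): 1
sum over floor = 5

5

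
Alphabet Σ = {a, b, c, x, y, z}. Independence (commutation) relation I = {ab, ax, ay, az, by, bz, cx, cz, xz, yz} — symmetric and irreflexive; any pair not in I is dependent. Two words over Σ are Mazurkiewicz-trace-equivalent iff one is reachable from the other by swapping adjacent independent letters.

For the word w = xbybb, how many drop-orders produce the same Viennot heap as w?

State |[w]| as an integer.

0(x) covers ∅
1(b) covers 0:x
2(y) covers 0:x
3(b) covers 1:b
4(b) covers 3:b
floor of heap: 0:x
completions by unplaced set U, small U first (add the entries for U minus each lowest piece of U):
  |U|=1: {2}:1  {4}:1
  |U|=2: {2,4}:2  {3,4}:1
  |U|=3: {1,3,4}:1  {2,3,4}:3
  start at 0(x): 4

4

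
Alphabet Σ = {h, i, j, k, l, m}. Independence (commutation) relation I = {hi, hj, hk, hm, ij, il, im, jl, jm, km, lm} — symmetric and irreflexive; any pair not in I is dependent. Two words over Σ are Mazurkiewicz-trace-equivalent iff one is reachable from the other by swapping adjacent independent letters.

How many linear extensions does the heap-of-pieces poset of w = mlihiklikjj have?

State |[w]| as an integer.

231

piece 0:m — minimal
piece 1:l — minimal
piece 2:i — minimal
piece 3:h rests on {1:l}
piece 4:i rests on {2:i}
piece 5:k rests on {1:l, 4:i}
piece 6:l rests on {3:h, 5:k}
piece 7:i rests on {5:k}
piece 8:k rests on {6:l, 7:i}
piece 9:j rests on {8:k}
piece 10:j rests on {9:j}
minimal pieces: {0:m, 1:l, 2:i}
ways to finish when only these pieces remain (= sum over removing one remaining piece with nothing left below it):
  1 left: {0}→1  {10}→1
  2 left: {0,10}→2  {9,10}→1
  3 left: {0,9,10}→3  {8,9,10}→1
  4 left: {0,8,9,10}→4  {6,8,9,10}→1  {7,8,9,10}→1
  5 left: {0,6,8,9,10}→5  {0,7,8,9,10}→5  {3,6,8,9,10}→1  {6,7,8,9,10}→2
  6 left: {0,3,6,8,9,10}→6  {0,6,7,8,9,10}→12  {3,6,7,8,9,10}→3  {5,6,7,8,9,10}→2
  7 left: {0,3,6,7,8,9,10}→21  {0,5,6,7,8,9,10}→14  {3,5,6,7,8,9,10}→5  {4,5,6,7,8,9,10}→2
  8 left: {0,3,5,6,7,8,9,10}→40  {0,4,5,6,7,8,9,10}→16  {1,3,5,6,7,8,9,10}→5  {2,4,5,6,7,8,9,10}→2  {3,4,5,6,7,8,9,10}→7
  9 left: {0,1,3,5,6,7,8,9,10}→45  {0,2,4,5,6,7,8,9,10}→18  {0,3,4,5,6,7,8,9,10}→63  {1,3,4,5,6,7,8,9,10}→12  {2,3,4,5,6,7,8,9,10}→9
  placing 0:m first → 21 extensions
  placing 1:l first → 90 extensions
  placing 2:i first → 120 extensions
total linear extensions = 231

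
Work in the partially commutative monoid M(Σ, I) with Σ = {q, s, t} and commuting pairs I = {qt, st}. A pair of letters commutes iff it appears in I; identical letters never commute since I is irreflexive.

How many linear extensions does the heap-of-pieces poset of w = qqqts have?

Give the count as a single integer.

piece 0:q — minimal
piece 1:q rests on {0:q}
piece 2:q rests on {1:q}
piece 3:t — minimal
piece 4:s rests on {2:q}
minimal pieces: {0:q, 3:t}
ways to finish when only these pieces remain (= sum over removing one remaining piece with nothing left below it):
  1 left: {3}→1  {4}→1
  2 left: {2,4}→1  {3,4}→2
  3 left: {1,2,4}→1  {2,3,4}→3
  placing 0:q first → 4 extensions
  placing 3:t first → 1 extensions
total linear extensions = 5

5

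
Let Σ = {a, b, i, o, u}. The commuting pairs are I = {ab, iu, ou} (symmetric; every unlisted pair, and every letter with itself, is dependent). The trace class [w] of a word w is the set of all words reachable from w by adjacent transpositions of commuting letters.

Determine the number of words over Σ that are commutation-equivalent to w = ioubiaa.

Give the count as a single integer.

0(i) covers ∅
1(o) covers 0:i
2(u) covers ∅
3(b) covers 1:o, 2:u
4(i) covers 3:b
5(a) covers 4:i
6(a) covers 5:a
floor of heap: 0:i, 2:u
completions by unplaced set U, small U first (add the entries for U minus each lowest piece of U):
  |U|=1: {6}:1
  |U|=2: {5,6}:1
  |U|=3: {4,5,6}:1
  |U|=4: {3,4,5,6}:1
  |U|=5: {1,3,4,5,6}:1  {2,3,4,5,6}:1
  start at 0(i): 2
  start at 2(u): 1
sum over floor = 3

3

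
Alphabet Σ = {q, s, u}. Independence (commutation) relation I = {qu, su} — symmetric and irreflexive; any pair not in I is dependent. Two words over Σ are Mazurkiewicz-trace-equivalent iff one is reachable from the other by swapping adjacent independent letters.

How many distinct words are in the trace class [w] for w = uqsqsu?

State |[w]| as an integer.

15

#0=u has no predecessor
#1=q has no predecessor
#2=s depends on [1:q]
#3=q depends on [2:s]
#4=s depends on [3:q]
#5=u depends on [0:u]
sources: [0:u, 1:q]
N(rest) = Σ N(rest − s) over sources s of rest; N(one piece) = 1:
  size 1 → [4]=1  [5]=1
  size 2 → [0,5]=1  [3,4]=1  [4,5]=2
  size 3 → [0,4,5]=3  [2,3,4]=1  [3,4,5]=3
  size 4 → [0,3,4,5]=6  [1,2,3,4]=1  [2,3,4,5]=4
  first=0(u) contributes 5
  first=1(q) contributes 10
|[w]| = 15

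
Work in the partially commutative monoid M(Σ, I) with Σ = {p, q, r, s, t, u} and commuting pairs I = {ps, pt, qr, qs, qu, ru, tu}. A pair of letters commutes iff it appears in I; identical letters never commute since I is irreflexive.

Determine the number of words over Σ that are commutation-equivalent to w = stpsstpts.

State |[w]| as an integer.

36

#0=s has no predecessor
#1=t depends on [0:s]
#2=p has no predecessor
#3=s depends on [1:t]
#4=s depends on [3:s]
#5=t depends on [4:s]
#6=p depends on [2:p]
#7=t depends on [5:t]
#8=s depends on [7:t]
sources: [0:s, 2:p]
N(rest) = Σ N(rest − s) over sources s of rest; N(one piece) = 1:
  size 1 → [6]=1  [8]=1
  size 2 → [2,6]=1  [6,8]=2  [7,8]=1
  size 3 → [2,6,8]=3  [5,7,8]=1  [6,7,8]=3
  size 4 → [2,6,7,8]=6  [4,5,7,8]=1  [5,6,7,8]=4
  size 5 → [2,5,6,7,8]=10  [3,4,5,7,8]=1  [4,5,6,7,8]=5
  size 6 → [1,3,4,5,7,8]=1  [2,4,5,6,7,8]=15  [3,4,5,6,7,8]=6
  size 7 → [0,1,3,4,5,7,8]=1  [1,3,4,5,6,7,8]=7  [2,3,4,5,6,7,8]=21
  first=0(s) contributes 28
  first=2(p) contributes 8
|[w]| = 36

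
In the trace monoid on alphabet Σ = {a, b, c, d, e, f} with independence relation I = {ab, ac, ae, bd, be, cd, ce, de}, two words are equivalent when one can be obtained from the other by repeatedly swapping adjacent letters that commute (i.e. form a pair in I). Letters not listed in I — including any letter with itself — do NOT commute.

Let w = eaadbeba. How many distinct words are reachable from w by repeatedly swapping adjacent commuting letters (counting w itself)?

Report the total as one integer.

420

#0=e has no predecessor
#1=a has no predecessor
#2=a depends on [1:a]
#3=d depends on [2:a]
#4=b has no predecessor
#5=e depends on [0:e]
#6=b depends on [4:b]
#7=a depends on [3:d]
sources: [0:e, 1:a, 4:b]
N(rest) = Σ N(rest − s) over sources s of rest; N(one piece) = 1:
  size 1 → [5]=1  [6]=1  [7]=1
  size 2 → [0,5]=1  [3,7]=1  [4,6]=1  [5,6]=2  [5,7]=2  [6,7]=2
  size 3 → [0,5,6]=3  [0,5,7]=3  [2,3,7]=1  [3,5,7]=3  [3,6,7]=3  [4,5,6]=3  [4,6,7]=3  [5,6,7]=6
  size 4 → [0,3,5,7]=6  [0,4,5,6]=6  [0,5,6,7]=12  [1,2,3,7]=1  [2,3,5,7]=4  [2,3,6,7]=4  [3,4,6,7]=6  [3,5,6,7]=12  [4,5,6,7]=12
  size 5 → [0,2,3,5,7]=10  [0,3,5,6,7]=30  [0,4,5,6,7]=30  [1,2,3,5,7]=5  [1,2,3,6,7]=5  [2,3,4,6,7]=10  [2,3,5,6,7]=20  [3,4,5,6,7]=30
  size 6 → [0,1,2,3,5,7]=15  [0,2,3,5,6,7]=60  [0,3,4,5,6,7]=90  [1,2,3,4,6,7]=15  [1,2,3,5,6,7]=30  [2,3,4,5,6,7]=60
  first=0(e) contributes 105
  first=1(a) contributes 210
  first=4(b) contributes 105
|[w]| = 420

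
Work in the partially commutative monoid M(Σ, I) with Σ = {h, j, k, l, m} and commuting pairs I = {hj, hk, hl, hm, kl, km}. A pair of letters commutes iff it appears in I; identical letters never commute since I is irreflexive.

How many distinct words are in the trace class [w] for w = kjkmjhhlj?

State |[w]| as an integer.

0(k) covers ∅
1(j) covers 0:k
2(k) covers 1:j
3(m) covers 1:j
4(j) covers 2:k, 3:m
5(h) covers ∅
6(h) covers 5:h
7(l) covers 4:j
8(j) covers 7:l
floor of heap: 0:k, 5:h
completions by unplaced set U, small U first (add the entries for U minus each lowest piece of U):
  |U|=1: {6}:1  {8}:1
  |U|=2: {5,6}:1  {6,8}:2  {7,8}:1
  |U|=3: {4,7,8}:1  {5,6,8}:3  {6,7,8}:3
  |U|=4: {2,4,7,8}:1  {3,4,7,8}:1  {4,6,7,8}:4  {5,6,7,8}:6
  |U|=5: {2,3,4,7,8}:2  {2,4,6,7,8}:5  {3,4,6,7,8}:5  {4,5,6,7,8}:10
  |U|=6: {1,2,3,4,7,8}:2  {2,3,4,6,7,8}:12  {2,4,5,6,7,8}:15  {3,4,5,6,7,8}:15
  |U|=7: {0,1,2,3,4,7,8}:2  {1,2,3,4,6,7,8}:14  {2,3,4,5,6,7,8}:42
  start at 0(k): 56
  start at 5(h): 16
sum over floor = 72

72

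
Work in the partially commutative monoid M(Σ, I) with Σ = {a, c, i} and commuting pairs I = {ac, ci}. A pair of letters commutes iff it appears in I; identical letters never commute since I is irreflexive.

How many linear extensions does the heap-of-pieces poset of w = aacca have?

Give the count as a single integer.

0(a) covers ∅
1(a) covers 0:a
2(c) covers ∅
3(c) covers 2:c
4(a) covers 1:a
floor of heap: 0:a, 2:c
completions by unplaced set U, small U first (add the entries for U minus each lowest piece of U):
  |U|=1: {3}:1  {4}:1
  |U|=2: {1,4}:1  {2,3}:1  {3,4}:2
  |U|=3: {0,1,4}:1  {1,3,4}:3  {2,3,4}:3
  start at 0(a): 6
  start at 2(c): 4
sum over floor = 10

10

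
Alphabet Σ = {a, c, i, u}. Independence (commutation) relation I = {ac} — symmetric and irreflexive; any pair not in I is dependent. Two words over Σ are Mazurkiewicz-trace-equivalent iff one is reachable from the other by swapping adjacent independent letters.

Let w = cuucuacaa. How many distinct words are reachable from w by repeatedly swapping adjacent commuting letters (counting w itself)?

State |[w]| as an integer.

0(c) covers ∅
1(u) covers 0:c
2(u) covers 1:u
3(c) covers 2:u
4(u) covers 3:c
5(a) covers 4:u
6(c) covers 4:u
7(a) covers 5:a
8(a) covers 7:a
floor of heap: 0:c
completions by unplaced set U, small U first (add the entries for U minus each lowest piece of U):
  |U|=1: {6}:1  {8}:1
  |U|=2: {6,8}:2  {7,8}:1
  |U|=3: {5,7,8}:1  {6,7,8}:3
  |U|=4: {5,6,7,8}:4
  |U|=5: {4,5,6,7,8}:4
  |U|=6: {3,4,5,6,7,8}:4
  |U|=7: {2,3,4,5,6,7,8}:4
  start at 0(c): 4

4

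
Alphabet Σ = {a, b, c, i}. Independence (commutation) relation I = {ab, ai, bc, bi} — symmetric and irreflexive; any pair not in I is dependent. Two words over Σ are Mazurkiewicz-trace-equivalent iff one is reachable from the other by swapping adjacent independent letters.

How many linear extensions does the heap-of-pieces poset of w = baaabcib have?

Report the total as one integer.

56

drop 0:b onto floor
drop 1:a onto floor
drop 2:a onto {1:a}
drop 3:a onto {2:a}
drop 4:b onto {0:b}
drop 5:c onto {3:a}
drop 6:i onto {5:c}
drop 7:b onto {4:b}
ground layer = {0:b, 1:a}
drop-orders for the pieces not yet dropped (sum over which currently-grounded one goes next):
  1 to go: {6} 1  {7} 1
  2 to go: {4,7} 1  {5,6} 1  {6,7} 2
  3 to go: {0,4,7} 1  {3,5,6} 1  {4,6,7} 3  {5,6,7} 3
  4 to go: {0,4,6,7} 4  {2,3,5,6} 1  {3,5,6,7} 4  {4,5,6,7} 6
  5 to go: {0,4,5,6,7} 10  {1,2,3,5,6} 1  {2,3,5,6,7} 5  {3,4,5,6,7} 10
  6 to go: {0,3,4,5,6,7} 20  {1,2,3,5,6,7} 6  {2,3,4,5,6,7} 15
  if 0:b drops first: 21 orders
  if 1:a drops first: 35 orders
heap linearizations: 56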